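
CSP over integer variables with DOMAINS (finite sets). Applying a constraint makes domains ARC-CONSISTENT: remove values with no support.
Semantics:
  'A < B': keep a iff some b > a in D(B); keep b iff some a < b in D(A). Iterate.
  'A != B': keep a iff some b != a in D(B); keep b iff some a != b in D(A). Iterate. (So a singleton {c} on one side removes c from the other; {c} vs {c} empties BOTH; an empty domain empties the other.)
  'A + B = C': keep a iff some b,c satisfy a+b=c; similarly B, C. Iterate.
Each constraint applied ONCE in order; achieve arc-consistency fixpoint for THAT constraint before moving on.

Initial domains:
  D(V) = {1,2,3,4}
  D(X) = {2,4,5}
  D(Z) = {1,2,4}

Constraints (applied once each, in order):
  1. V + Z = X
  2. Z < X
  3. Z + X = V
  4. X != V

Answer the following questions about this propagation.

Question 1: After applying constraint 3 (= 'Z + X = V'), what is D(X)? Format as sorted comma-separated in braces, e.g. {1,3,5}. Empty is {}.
Constraint 1 (V + Z = X) on D(V)={1,2,3,4} D(Z)={1,2,4} D(X)={2,4,5}: no change
Constraint 2 (Z < X) on D(Z)={1,2,4} D(X)={2,4,5}: no change
Constraint 3 (Z + X = V) on D(Z)={1,2,4} D(X)={2,4,5} D(V)={1,2,3,4}: Z {1,2,4}->{1,2}; X {2,4,5}->{2}; V {1,2,3,4}->{3,4}
So after constraint 3: D(X) = {2}

Answer: {2}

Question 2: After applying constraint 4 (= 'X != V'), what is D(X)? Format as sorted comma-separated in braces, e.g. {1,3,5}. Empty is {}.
Constraint 1 (V + Z = X) on D(V)={1,2,3,4} D(Z)={1,2,4} D(X)={2,4,5}: no change
Constraint 2 (Z < X) on D(Z)={1,2,4} D(X)={2,4,5}: no change
Constraint 3 (Z + X = V) on D(Z)={1,2,4} D(X)={2,4,5} D(V)={1,2,3,4}: Z {1,2,4}->{1,2}; X {2,4,5}->{2}; V {1,2,3,4}->{3,4}
Constraint 4 (X != V) on D(X)={2} D(V)={3,4}: no change
So after constraint 4: D(X) = {2}

Answer: {2}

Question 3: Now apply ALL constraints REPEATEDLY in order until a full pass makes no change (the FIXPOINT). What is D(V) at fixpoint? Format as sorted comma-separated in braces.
Answer: {}

Derivation:
pass 0 (initial): D(V)={1,2,3,4}
pass 1: V {1,2,3,4}->{3,4}; X {2,4,5}->{2}; Z {1,2,4}->{1,2}
pass 2: V {3,4}->{}; X {2}->{}; Z {1,2}->{}
pass 3: no change
Fixpoint after 3 passes: D(V) = {}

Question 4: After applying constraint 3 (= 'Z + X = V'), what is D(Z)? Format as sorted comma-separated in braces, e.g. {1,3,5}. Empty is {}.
Answer: {1,2}

Derivation:
Constraint 1 (V + Z = X) on D(V)={1,2,3,4} D(Z)={1,2,4} D(X)={2,4,5}: no change
Constraint 2 (Z < X) on D(Z)={1,2,4} D(X)={2,4,5}: no change
Constraint 3 (Z + X = V) on D(Z)={1,2,4} D(X)={2,4,5} D(V)={1,2,3,4}: Z {1,2,4}->{1,2}; X {2,4,5}->{2}; V {1,2,3,4}->{3,4}
So after constraint 3: D(Z) = {1,2}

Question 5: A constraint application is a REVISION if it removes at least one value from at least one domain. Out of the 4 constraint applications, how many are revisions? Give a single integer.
Constraint 1 (V + Z = X) on D(V)={1,2,3,4} D(Z)={1,2,4} D(X)={2,4,5}: no change => not a revision
Constraint 2 (Z < X) on D(Z)={1,2,4} D(X)={2,4,5}: no change => not a revision
Constraint 3 (Z + X = V) on D(Z)={1,2,4} D(X)={2,4,5} D(V)={1,2,3,4}: Z {1,2,4}->{1,2}; X {2,4,5}->{2}; V {1,2,3,4}->{3,4} => REVISION
Constraint 4 (X != V) on D(X)={2} D(V)={3,4}: no change => not a revision
Total revisions = 1

Answer: 1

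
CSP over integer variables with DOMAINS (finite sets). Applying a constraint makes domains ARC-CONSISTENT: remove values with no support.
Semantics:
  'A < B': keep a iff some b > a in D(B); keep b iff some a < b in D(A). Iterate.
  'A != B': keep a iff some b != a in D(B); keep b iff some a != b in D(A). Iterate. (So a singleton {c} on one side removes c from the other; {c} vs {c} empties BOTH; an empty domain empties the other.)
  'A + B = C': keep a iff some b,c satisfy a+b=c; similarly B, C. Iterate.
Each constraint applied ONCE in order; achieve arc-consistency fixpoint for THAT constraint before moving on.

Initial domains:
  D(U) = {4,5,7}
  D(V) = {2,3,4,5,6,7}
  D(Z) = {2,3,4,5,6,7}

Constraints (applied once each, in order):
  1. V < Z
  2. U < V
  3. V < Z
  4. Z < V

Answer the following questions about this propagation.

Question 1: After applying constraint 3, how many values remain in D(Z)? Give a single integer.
Answer: 2

Derivation:
Constraint 1 (V < Z) on D(V)={2,3,4,5,6,7} D(Z)={2,3,4,5,6,7}: V {2,3,4,5,6,7}->{2,3,4,5,6}; Z {2,3,4,5,6,7}->{3,4,5,6,7}
Constraint 2 (U < V) on D(U)={4,5,7} D(V)={2,3,4,5,6}: U {4,5,7}->{4,5}; V {2,3,4,5,6}->{5,6}
Constraint 3 (V < Z) on D(V)={5,6} D(Z)={3,4,5,6,7}: Z {3,4,5,6,7}->{6,7}
So after constraint 3: D(Z)={6,7}, size = 2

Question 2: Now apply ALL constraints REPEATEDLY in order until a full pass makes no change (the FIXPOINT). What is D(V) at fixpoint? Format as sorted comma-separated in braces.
pass 0 (initial): D(V)={2,3,4,5,6,7}
pass 1: U {4,5,7}->{4,5}; V {2,3,4,5,6,7}->{}; Z {2,3,4,5,6,7}->{}
pass 2: U {4,5}->{}
pass 3: no change
Fixpoint after 3 passes: D(V) = {}

Answer: {}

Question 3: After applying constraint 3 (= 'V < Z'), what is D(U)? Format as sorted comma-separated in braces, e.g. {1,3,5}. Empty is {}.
Answer: {4,5}

Derivation:
Constraint 1 (V < Z) on D(V)={2,3,4,5,6,7} D(Z)={2,3,4,5,6,7}: V {2,3,4,5,6,7}->{2,3,4,5,6}; Z {2,3,4,5,6,7}->{3,4,5,6,7}
Constraint 2 (U < V) on D(U)={4,5,7} D(V)={2,3,4,5,6}: U {4,5,7}->{4,5}; V {2,3,4,5,6}->{5,6}
Constraint 3 (V < Z) on D(V)={5,6} D(Z)={3,4,5,6,7}: Z {3,4,5,6,7}->{6,7}
So after constraint 3: D(U) = {4,5}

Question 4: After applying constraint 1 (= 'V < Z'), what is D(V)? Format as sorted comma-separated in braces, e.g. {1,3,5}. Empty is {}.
Answer: {2,3,4,5,6}

Derivation:
Constraint 1 (V < Z) on D(V)={2,3,4,5,6,7} D(Z)={2,3,4,5,6,7}: V {2,3,4,5,6,7}->{2,3,4,5,6}; Z {2,3,4,5,6,7}->{3,4,5,6,7}
So after constraint 1: D(V) = {2,3,4,5,6}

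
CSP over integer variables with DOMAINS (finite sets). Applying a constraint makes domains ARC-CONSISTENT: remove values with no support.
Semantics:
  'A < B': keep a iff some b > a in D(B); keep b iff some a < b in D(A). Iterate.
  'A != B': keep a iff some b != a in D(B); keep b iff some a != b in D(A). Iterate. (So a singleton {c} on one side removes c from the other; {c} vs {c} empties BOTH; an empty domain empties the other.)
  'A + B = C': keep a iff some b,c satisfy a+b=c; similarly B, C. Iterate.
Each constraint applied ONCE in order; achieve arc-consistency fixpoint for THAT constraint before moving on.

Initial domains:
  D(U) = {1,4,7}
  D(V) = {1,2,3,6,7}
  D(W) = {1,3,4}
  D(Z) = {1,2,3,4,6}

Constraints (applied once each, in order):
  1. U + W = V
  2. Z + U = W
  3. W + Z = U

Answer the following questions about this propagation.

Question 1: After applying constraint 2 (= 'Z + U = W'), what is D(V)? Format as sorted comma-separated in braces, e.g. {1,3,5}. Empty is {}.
Constraint 1 (U + W = V) on D(U)={1,4,7} D(W)={1,3,4} D(V)={1,2,3,6,7}: U {1,4,7}->{1,4}; W {1,3,4}->{1,3}; V {1,2,3,6,7}->{2,7}
Constraint 2 (Z + U = W) on D(Z)={1,2,3,4,6} D(U)={1,4} D(W)={1,3}: Z {1,2,3,4,6}->{2}; U {1,4}->{1}; W {1,3}->{3}
So after constraint 2: D(V) = {2,7}

Answer: {2,7}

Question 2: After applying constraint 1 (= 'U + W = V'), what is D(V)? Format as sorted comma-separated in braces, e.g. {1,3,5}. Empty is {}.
Constraint 1 (U + W = V) on D(U)={1,4,7} D(W)={1,3,4} D(V)={1,2,3,6,7}: U {1,4,7}->{1,4}; W {1,3,4}->{1,3}; V {1,2,3,6,7}->{2,7}
So after constraint 1: D(V) = {2,7}

Answer: {2,7}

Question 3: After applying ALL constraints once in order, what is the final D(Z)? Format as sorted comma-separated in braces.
Constraint 1 (U + W = V) on D(U)={1,4,7} D(W)={1,3,4} D(V)={1,2,3,6,7}: U {1,4,7}->{1,4}; W {1,3,4}->{1,3}; V {1,2,3,6,7}->{2,7}
Constraint 2 (Z + U = W) on D(Z)={1,2,3,4,6} D(U)={1,4} D(W)={1,3}: Z {1,2,3,4,6}->{2}; U {1,4}->{1}; W {1,3}->{3}
Constraint 3 (W + Z = U) on D(W)={3} D(Z)={2} D(U)={1}: W {3}->{}; Z {2}->{}; U {1}->{}
So after all 3 constraints: D(Z) = {}

Answer: {}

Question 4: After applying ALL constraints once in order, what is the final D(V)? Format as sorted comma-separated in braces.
Answer: {2,7}

Derivation:
Constraint 1 (U + W = V) on D(U)={1,4,7} D(W)={1,3,4} D(V)={1,2,3,6,7}: U {1,4,7}->{1,4}; W {1,3,4}->{1,3}; V {1,2,3,6,7}->{2,7}
Constraint 2 (Z + U = W) on D(Z)={1,2,3,4,6} D(U)={1,4} D(W)={1,3}: Z {1,2,3,4,6}->{2}; U {1,4}->{1}; W {1,3}->{3}
Constraint 3 (W + Z = U) on D(W)={3} D(Z)={2} D(U)={1}: W {3}->{}; Z {2}->{}; U {1}->{}
So after all 3 constraints: D(V) = {2,7}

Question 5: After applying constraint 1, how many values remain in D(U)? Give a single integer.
Answer: 2

Derivation:
Constraint 1 (U + W = V) on D(U)={1,4,7} D(W)={1,3,4} D(V)={1,2,3,6,7}: U {1,4,7}->{1,4}; W {1,3,4}->{1,3}; V {1,2,3,6,7}->{2,7}
So after constraint 1: D(U)={1,4}, size = 2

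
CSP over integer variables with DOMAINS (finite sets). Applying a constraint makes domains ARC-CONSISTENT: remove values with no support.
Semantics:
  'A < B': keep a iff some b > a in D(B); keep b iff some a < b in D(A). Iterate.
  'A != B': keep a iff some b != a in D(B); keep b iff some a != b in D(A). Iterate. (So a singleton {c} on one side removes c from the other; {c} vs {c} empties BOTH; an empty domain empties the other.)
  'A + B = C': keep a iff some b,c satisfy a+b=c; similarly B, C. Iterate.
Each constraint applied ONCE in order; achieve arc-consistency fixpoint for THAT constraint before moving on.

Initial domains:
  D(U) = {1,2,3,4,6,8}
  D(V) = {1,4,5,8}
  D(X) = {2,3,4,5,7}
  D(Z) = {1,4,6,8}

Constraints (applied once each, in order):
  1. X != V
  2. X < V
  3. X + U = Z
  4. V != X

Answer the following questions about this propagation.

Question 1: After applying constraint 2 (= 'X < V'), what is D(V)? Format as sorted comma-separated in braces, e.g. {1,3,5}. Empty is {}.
Constraint 1 (X != V) on D(X)={2,3,4,5,7} D(V)={1,4,5,8}: no change
Constraint 2 (X < V) on D(X)={2,3,4,5,7} D(V)={1,4,5,8}: V {1,4,5,8}->{4,5,8}
So after constraint 2: D(V) = {4,5,8}

Answer: {4,5,8}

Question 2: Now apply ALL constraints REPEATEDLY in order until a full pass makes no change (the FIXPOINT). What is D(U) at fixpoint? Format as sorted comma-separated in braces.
Answer: {1,2,3,4,6}

Derivation:
pass 0 (initial): D(U)={1,2,3,4,6,8}
pass 1: U {1,2,3,4,6,8}->{1,2,3,4,6}; V {1,4,5,8}->{4,5,8}; Z {1,4,6,8}->{4,6,8}
pass 2: no change
Fixpoint after 2 passes: D(U) = {1,2,3,4,6}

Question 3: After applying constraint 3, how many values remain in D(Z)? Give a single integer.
Answer: 3

Derivation:
Constraint 1 (X != V) on D(X)={2,3,4,5,7} D(V)={1,4,5,8}: no change
Constraint 2 (X < V) on D(X)={2,3,4,5,7} D(V)={1,4,5,8}: V {1,4,5,8}->{4,5,8}
Constraint 3 (X + U = Z) on D(X)={2,3,4,5,7} D(U)={1,2,3,4,6,8} D(Z)={1,4,6,8}: U {1,2,3,4,6,8}->{1,2,3,4,6}; Z {1,4,6,8}->{4,6,8}
So after constraint 3: D(Z)={4,6,8}, size = 3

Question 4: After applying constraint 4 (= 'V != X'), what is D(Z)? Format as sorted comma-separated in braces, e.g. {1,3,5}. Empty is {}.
Constraint 1 (X != V) on D(X)={2,3,4,5,7} D(V)={1,4,5,8}: no change
Constraint 2 (X < V) on D(X)={2,3,4,5,7} D(V)={1,4,5,8}: V {1,4,5,8}->{4,5,8}
Constraint 3 (X + U = Z) on D(X)={2,3,4,5,7} D(U)={1,2,3,4,6,8} D(Z)={1,4,6,8}: U {1,2,3,4,6,8}->{1,2,3,4,6}; Z {1,4,6,8}->{4,6,8}
Constraint 4 (V != X) on D(V)={4,5,8} D(X)={2,3,4,5,7}: no change
So after constraint 4: D(Z) = {4,6,8}

Answer: {4,6,8}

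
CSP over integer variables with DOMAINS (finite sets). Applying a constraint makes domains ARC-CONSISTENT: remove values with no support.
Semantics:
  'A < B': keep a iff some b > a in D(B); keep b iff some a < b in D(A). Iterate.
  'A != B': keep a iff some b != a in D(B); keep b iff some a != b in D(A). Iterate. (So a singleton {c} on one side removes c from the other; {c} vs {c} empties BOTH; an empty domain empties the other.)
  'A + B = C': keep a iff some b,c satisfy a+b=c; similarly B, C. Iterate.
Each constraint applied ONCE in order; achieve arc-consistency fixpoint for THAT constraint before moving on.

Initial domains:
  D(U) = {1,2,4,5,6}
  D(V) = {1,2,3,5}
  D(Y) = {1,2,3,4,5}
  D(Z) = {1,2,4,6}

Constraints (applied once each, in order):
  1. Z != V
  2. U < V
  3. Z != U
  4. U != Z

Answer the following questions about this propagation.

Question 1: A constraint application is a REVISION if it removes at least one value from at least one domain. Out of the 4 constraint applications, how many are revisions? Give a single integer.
Constraint 1 (Z != V) on D(Z)={1,2,4,6} D(V)={1,2,3,5}: no change => not a revision
Constraint 2 (U < V) on D(U)={1,2,4,5,6} D(V)={1,2,3,5}: U {1,2,4,5,6}->{1,2,4}; V {1,2,3,5}->{2,3,5} => REVISION
Constraint 3 (Z != U) on D(Z)={1,2,4,6} D(U)={1,2,4}: no change => not a revision
Constraint 4 (U != Z) on D(U)={1,2,4} D(Z)={1,2,4,6}: no change => not a revision
Total revisions = 1

Answer: 1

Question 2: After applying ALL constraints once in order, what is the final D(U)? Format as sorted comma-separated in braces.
Answer: {1,2,4}

Derivation:
Constraint 1 (Z != V) on D(Z)={1,2,4,6} D(V)={1,2,3,5}: no change
Constraint 2 (U < V) on D(U)={1,2,4,5,6} D(V)={1,2,3,5}: U {1,2,4,5,6}->{1,2,4}; V {1,2,3,5}->{2,3,5}
Constraint 3 (Z != U) on D(Z)={1,2,4,6} D(U)={1,2,4}: no change
Constraint 4 (U != Z) on D(U)={1,2,4} D(Z)={1,2,4,6}: no change
So after all 4 constraints: D(U) = {1,2,4}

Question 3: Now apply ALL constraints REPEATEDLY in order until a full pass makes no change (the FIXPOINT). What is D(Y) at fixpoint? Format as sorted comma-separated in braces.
Answer: {1,2,3,4,5}

Derivation:
pass 0 (initial): D(Y)={1,2,3,4,5}
pass 1: U {1,2,4,5,6}->{1,2,4}; V {1,2,3,5}->{2,3,5}
pass 2: no change
Fixpoint after 2 passes: D(Y) = {1,2,3,4,5}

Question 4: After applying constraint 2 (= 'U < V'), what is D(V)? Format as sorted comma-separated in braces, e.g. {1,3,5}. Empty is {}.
Answer: {2,3,5}

Derivation:
Constraint 1 (Z != V) on D(Z)={1,2,4,6} D(V)={1,2,3,5}: no change
Constraint 2 (U < V) on D(U)={1,2,4,5,6} D(V)={1,2,3,5}: U {1,2,4,5,6}->{1,2,4}; V {1,2,3,5}->{2,3,5}
So after constraint 2: D(V) = {2,3,5}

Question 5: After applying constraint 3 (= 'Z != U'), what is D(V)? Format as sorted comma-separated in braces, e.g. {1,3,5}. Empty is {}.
Constraint 1 (Z != V) on D(Z)={1,2,4,6} D(V)={1,2,3,5}: no change
Constraint 2 (U < V) on D(U)={1,2,4,5,6} D(V)={1,2,3,5}: U {1,2,4,5,6}->{1,2,4}; V {1,2,3,5}->{2,3,5}
Constraint 3 (Z != U) on D(Z)={1,2,4,6} D(U)={1,2,4}: no change
So after constraint 3: D(V) = {2,3,5}

Answer: {2,3,5}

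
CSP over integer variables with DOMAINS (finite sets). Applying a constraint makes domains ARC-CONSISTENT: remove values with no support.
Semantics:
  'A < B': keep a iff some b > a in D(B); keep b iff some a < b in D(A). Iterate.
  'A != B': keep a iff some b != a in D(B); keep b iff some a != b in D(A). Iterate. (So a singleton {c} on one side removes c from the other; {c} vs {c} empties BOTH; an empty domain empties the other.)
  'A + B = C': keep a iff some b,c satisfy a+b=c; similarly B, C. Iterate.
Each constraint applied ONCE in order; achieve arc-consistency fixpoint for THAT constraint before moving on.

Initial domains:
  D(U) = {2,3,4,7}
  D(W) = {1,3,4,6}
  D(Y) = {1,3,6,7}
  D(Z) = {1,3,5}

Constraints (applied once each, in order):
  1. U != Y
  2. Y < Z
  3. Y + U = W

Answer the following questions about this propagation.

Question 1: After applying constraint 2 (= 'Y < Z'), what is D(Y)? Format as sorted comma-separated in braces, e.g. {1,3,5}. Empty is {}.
Answer: {1,3}

Derivation:
Constraint 1 (U != Y) on D(U)={2,3,4,7} D(Y)={1,3,6,7}: no change
Constraint 2 (Y < Z) on D(Y)={1,3,6,7} D(Z)={1,3,5}: Y {1,3,6,7}->{1,3}; Z {1,3,5}->{3,5}
So after constraint 2: D(Y) = {1,3}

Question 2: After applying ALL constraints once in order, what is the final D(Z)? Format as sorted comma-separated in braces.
Constraint 1 (U != Y) on D(U)={2,3,4,7} D(Y)={1,3,6,7}: no change
Constraint 2 (Y < Z) on D(Y)={1,3,6,7} D(Z)={1,3,5}: Y {1,3,6,7}->{1,3}; Z {1,3,5}->{3,5}
Constraint 3 (Y + U = W) on D(Y)={1,3} D(U)={2,3,4,7} D(W)={1,3,4,6}: U {2,3,4,7}->{2,3}; W {1,3,4,6}->{3,4,6}
So after all 3 constraints: D(Z) = {3,5}

Answer: {3,5}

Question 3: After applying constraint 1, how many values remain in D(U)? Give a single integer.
Answer: 4

Derivation:
Constraint 1 (U != Y) on D(U)={2,3,4,7} D(Y)={1,3,6,7}: no change
So after constraint 1: D(U)={2,3,4,7}, size = 4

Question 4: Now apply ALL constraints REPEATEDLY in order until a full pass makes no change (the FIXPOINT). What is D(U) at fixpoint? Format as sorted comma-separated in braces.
Answer: {2,3}

Derivation:
pass 0 (initial): D(U)={2,3,4,7}
pass 1: U {2,3,4,7}->{2,3}; W {1,3,4,6}->{3,4,6}; Y {1,3,6,7}->{1,3}; Z {1,3,5}->{3,5}
pass 2: no change
Fixpoint after 2 passes: D(U) = {2,3}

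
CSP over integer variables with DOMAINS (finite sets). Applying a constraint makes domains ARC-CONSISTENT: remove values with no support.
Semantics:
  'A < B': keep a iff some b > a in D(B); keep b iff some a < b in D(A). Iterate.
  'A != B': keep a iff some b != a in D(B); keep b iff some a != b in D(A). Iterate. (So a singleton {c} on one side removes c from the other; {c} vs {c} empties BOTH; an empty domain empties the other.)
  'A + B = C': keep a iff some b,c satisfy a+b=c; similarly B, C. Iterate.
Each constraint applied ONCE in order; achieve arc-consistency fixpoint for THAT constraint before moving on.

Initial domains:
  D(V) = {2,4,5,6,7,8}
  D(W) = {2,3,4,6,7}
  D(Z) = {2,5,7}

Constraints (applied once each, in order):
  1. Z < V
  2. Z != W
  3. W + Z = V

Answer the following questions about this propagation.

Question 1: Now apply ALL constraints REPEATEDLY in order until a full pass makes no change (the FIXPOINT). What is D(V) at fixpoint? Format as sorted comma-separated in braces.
pass 0 (initial): D(V)={2,4,5,6,7,8}
pass 1: V {2,4,5,6,7,8}->{4,5,6,7,8}; W {2,3,4,6,7}->{2,3,4,6}; Z {2,5,7}->{2,5}
pass 2: no change
Fixpoint after 2 passes: D(V) = {4,5,6,7,8}

Answer: {4,5,6,7,8}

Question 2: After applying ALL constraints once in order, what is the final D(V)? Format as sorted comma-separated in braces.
Answer: {4,5,6,7,8}

Derivation:
Constraint 1 (Z < V) on D(Z)={2,5,7} D(V)={2,4,5,6,7,8}: V {2,4,5,6,7,8}->{4,5,6,7,8}
Constraint 2 (Z != W) on D(Z)={2,5,7} D(W)={2,3,4,6,7}: no change
Constraint 3 (W + Z = V) on D(W)={2,3,4,6,7} D(Z)={2,5,7} D(V)={4,5,6,7,8}: W {2,3,4,6,7}->{2,3,4,6}; Z {2,5,7}->{2,5}
So after all 3 constraints: D(V) = {4,5,6,7,8}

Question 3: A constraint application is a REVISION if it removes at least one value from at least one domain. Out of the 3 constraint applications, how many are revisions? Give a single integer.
Constraint 1 (Z < V) on D(Z)={2,5,7} D(V)={2,4,5,6,7,8}: V {2,4,5,6,7,8}->{4,5,6,7,8} => REVISION
Constraint 2 (Z != W) on D(Z)={2,5,7} D(W)={2,3,4,6,7}: no change => not a revision
Constraint 3 (W + Z = V) on D(W)={2,3,4,6,7} D(Z)={2,5,7} D(V)={4,5,6,7,8}: W {2,3,4,6,7}->{2,3,4,6}; Z {2,5,7}->{2,5} => REVISION
Total revisions = 2

Answer: 2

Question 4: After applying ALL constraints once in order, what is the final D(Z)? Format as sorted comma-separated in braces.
Constraint 1 (Z < V) on D(Z)={2,5,7} D(V)={2,4,5,6,7,8}: V {2,4,5,6,7,8}->{4,5,6,7,8}
Constraint 2 (Z != W) on D(Z)={2,5,7} D(W)={2,3,4,6,7}: no change
Constraint 3 (W + Z = V) on D(W)={2,3,4,6,7} D(Z)={2,5,7} D(V)={4,5,6,7,8}: W {2,3,4,6,7}->{2,3,4,6}; Z {2,5,7}->{2,5}
So after all 3 constraints: D(Z) = {2,5}

Answer: {2,5}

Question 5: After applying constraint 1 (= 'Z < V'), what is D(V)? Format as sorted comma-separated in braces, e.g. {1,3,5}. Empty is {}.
Answer: {4,5,6,7,8}

Derivation:
Constraint 1 (Z < V) on D(Z)={2,5,7} D(V)={2,4,5,6,7,8}: V {2,4,5,6,7,8}->{4,5,6,7,8}
So after constraint 1: D(V) = {4,5,6,7,8}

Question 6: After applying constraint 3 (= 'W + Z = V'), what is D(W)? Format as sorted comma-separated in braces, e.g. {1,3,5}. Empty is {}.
Answer: {2,3,4,6}

Derivation:
Constraint 1 (Z < V) on D(Z)={2,5,7} D(V)={2,4,5,6,7,8}: V {2,4,5,6,7,8}->{4,5,6,7,8}
Constraint 2 (Z != W) on D(Z)={2,5,7} D(W)={2,3,4,6,7}: no change
Constraint 3 (W + Z = V) on D(W)={2,3,4,6,7} D(Z)={2,5,7} D(V)={4,5,6,7,8}: W {2,3,4,6,7}->{2,3,4,6}; Z {2,5,7}->{2,5}
So after constraint 3: D(W) = {2,3,4,6}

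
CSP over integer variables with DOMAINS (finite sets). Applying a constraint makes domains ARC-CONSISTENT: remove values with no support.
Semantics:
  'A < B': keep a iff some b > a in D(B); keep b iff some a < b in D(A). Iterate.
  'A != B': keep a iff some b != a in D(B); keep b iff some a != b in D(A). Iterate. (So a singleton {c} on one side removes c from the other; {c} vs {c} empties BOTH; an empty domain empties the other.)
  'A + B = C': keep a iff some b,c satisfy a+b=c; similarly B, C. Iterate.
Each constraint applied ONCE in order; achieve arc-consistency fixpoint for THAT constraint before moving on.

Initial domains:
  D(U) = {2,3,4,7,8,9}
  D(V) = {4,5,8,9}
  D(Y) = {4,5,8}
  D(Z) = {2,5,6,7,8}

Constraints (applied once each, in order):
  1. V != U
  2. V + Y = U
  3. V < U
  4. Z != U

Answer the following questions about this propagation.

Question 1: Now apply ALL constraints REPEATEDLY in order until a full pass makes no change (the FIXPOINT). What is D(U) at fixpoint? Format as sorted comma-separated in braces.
pass 0 (initial): D(U)={2,3,4,7,8,9}
pass 1: U {2,3,4,7,8,9}->{8,9}; V {4,5,8,9}->{4,5}; Y {4,5,8}->{4,5}
pass 2: no change
Fixpoint after 2 passes: D(U) = {8,9}

Answer: {8,9}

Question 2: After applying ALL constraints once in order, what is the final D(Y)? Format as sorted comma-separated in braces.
Constraint 1 (V != U) on D(V)={4,5,8,9} D(U)={2,3,4,7,8,9}: no change
Constraint 2 (V + Y = U) on D(V)={4,5,8,9} D(Y)={4,5,8} D(U)={2,3,4,7,8,9}: V {4,5,8,9}->{4,5}; Y {4,5,8}->{4,5}; U {2,3,4,7,8,9}->{8,9}
Constraint 3 (V < U) on D(V)={4,5} D(U)={8,9}: no change
Constraint 4 (Z != U) on D(Z)={2,5,6,7,8} D(U)={8,9}: no change
So after all 4 constraints: D(Y) = {4,5}

Answer: {4,5}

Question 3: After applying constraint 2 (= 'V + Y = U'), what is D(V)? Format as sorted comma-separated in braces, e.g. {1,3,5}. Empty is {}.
Constraint 1 (V != U) on D(V)={4,5,8,9} D(U)={2,3,4,7,8,9}: no change
Constraint 2 (V + Y = U) on D(V)={4,5,8,9} D(Y)={4,5,8} D(U)={2,3,4,7,8,9}: V {4,5,8,9}->{4,5}; Y {4,5,8}->{4,5}; U {2,3,4,7,8,9}->{8,9}
So after constraint 2: D(V) = {4,5}

Answer: {4,5}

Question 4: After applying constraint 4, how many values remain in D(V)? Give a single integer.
Constraint 1 (V != U) on D(V)={4,5,8,9} D(U)={2,3,4,7,8,9}: no change
Constraint 2 (V + Y = U) on D(V)={4,5,8,9} D(Y)={4,5,8} D(U)={2,3,4,7,8,9}: V {4,5,8,9}->{4,5}; Y {4,5,8}->{4,5}; U {2,3,4,7,8,9}->{8,9}
Constraint 3 (V < U) on D(V)={4,5} D(U)={8,9}: no change
Constraint 4 (Z != U) on D(Z)={2,5,6,7,8} D(U)={8,9}: no change
So after constraint 4: D(V)={4,5}, size = 2

Answer: 2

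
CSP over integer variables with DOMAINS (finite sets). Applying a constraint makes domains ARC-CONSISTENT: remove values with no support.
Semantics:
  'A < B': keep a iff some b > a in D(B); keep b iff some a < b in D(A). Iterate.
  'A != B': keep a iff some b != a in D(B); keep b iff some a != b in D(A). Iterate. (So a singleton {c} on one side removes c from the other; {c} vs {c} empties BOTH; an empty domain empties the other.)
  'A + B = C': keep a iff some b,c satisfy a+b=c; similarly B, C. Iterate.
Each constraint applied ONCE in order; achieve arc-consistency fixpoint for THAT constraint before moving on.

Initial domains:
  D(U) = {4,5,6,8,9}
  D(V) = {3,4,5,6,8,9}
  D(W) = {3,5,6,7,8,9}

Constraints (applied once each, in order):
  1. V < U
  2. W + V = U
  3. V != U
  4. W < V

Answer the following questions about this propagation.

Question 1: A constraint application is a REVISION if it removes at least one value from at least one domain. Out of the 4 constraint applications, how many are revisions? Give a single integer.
Constraint 1 (V < U) on D(V)={3,4,5,6,8,9} D(U)={4,5,6,8,9}: V {3,4,5,6,8,9}->{3,4,5,6,8} => REVISION
Constraint 2 (W + V = U) on D(W)={3,5,6,7,8,9} D(V)={3,4,5,6,8} D(U)={4,5,6,8,9}: W {3,5,6,7,8,9}->{3,5,6}; V {3,4,5,6,8}->{3,4,5,6}; U {4,5,6,8,9}->{6,8,9} => REVISION
Constraint 3 (V != U) on D(V)={3,4,5,6} D(U)={6,8,9}: no change => not a revision
Constraint 4 (W < V) on D(W)={3,5,6} D(V)={3,4,5,6}: W {3,5,6}->{3,5}; V {3,4,5,6}->{4,5,6} => REVISION
Total revisions = 3

Answer: 3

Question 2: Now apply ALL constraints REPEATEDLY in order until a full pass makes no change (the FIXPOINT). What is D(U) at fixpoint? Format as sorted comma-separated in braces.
Answer: {8,9}

Derivation:
pass 0 (initial): D(U)={4,5,6,8,9}
pass 1: U {4,5,6,8,9}->{6,8,9}; V {3,4,5,6,8,9}->{4,5,6}; W {3,5,6,7,8,9}->{3,5}
pass 2: U {6,8,9}->{8,9}
pass 3: no change
Fixpoint after 3 passes: D(U) = {8,9}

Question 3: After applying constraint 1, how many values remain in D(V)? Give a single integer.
Constraint 1 (V < U) on D(V)={3,4,5,6,8,9} D(U)={4,5,6,8,9}: V {3,4,5,6,8,9}->{3,4,5,6,8}
So after constraint 1: D(V)={3,4,5,6,8}, size = 5

Answer: 5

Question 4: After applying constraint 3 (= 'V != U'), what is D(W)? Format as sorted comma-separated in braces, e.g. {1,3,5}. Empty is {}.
Constraint 1 (V < U) on D(V)={3,4,5,6,8,9} D(U)={4,5,6,8,9}: V {3,4,5,6,8,9}->{3,4,5,6,8}
Constraint 2 (W + V = U) on D(W)={3,5,6,7,8,9} D(V)={3,4,5,6,8} D(U)={4,5,6,8,9}: W {3,5,6,7,8,9}->{3,5,6}; V {3,4,5,6,8}->{3,4,5,6}; U {4,5,6,8,9}->{6,8,9}
Constraint 3 (V != U) on D(V)={3,4,5,6} D(U)={6,8,9}: no change
So after constraint 3: D(W) = {3,5,6}

Answer: {3,5,6}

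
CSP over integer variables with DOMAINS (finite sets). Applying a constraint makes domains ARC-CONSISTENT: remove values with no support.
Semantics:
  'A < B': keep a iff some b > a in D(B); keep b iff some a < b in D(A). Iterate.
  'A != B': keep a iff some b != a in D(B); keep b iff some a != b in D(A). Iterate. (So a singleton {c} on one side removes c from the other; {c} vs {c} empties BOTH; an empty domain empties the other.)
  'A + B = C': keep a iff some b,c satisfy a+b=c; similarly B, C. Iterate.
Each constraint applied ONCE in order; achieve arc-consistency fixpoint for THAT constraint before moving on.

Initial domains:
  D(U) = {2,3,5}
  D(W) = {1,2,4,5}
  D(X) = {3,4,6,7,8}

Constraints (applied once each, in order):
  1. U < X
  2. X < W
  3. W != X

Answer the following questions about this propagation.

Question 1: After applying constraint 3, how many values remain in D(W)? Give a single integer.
Answer: 2

Derivation:
Constraint 1 (U < X) on D(U)={2,3,5} D(X)={3,4,6,7,8}: no change
Constraint 2 (X < W) on D(X)={3,4,6,7,8} D(W)={1,2,4,5}: X {3,4,6,7,8}->{3,4}; W {1,2,4,5}->{4,5}
Constraint 3 (W != X) on D(W)={4,5} D(X)={3,4}: no change
So after constraint 3: D(W)={4,5}, size = 2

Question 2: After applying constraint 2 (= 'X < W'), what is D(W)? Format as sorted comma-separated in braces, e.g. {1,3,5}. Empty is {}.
Answer: {4,5}

Derivation:
Constraint 1 (U < X) on D(U)={2,3,5} D(X)={3,4,6,7,8}: no change
Constraint 2 (X < W) on D(X)={3,4,6,7,8} D(W)={1,2,4,5}: X {3,4,6,7,8}->{3,4}; W {1,2,4,5}->{4,5}
So after constraint 2: D(W) = {4,5}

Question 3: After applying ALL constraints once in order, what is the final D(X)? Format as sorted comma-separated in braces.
Answer: {3,4}

Derivation:
Constraint 1 (U < X) on D(U)={2,3,5} D(X)={3,4,6,7,8}: no change
Constraint 2 (X < W) on D(X)={3,4,6,7,8} D(W)={1,2,4,5}: X {3,4,6,7,8}->{3,4}; W {1,2,4,5}->{4,5}
Constraint 3 (W != X) on D(W)={4,5} D(X)={3,4}: no change
So after all 3 constraints: D(X) = {3,4}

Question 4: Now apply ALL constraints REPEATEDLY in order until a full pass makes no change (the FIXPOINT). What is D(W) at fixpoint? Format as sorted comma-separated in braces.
Answer: {4,5}

Derivation:
pass 0 (initial): D(W)={1,2,4,5}
pass 1: W {1,2,4,5}->{4,5}; X {3,4,6,7,8}->{3,4}
pass 2: U {2,3,5}->{2,3}
pass 3: no change
Fixpoint after 3 passes: D(W) = {4,5}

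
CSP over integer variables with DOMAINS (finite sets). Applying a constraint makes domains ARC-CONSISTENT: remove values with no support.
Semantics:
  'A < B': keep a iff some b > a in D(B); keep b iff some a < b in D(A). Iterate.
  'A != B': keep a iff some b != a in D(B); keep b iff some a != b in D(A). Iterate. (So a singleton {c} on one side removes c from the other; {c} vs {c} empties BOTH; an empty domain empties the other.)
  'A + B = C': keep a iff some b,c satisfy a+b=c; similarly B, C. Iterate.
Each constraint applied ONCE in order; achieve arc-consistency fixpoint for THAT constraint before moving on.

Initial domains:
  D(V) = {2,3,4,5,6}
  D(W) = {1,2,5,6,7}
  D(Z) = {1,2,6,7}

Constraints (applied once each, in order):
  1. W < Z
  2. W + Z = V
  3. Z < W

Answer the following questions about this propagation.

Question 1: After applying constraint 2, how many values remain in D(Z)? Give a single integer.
Constraint 1 (W < Z) on D(W)={1,2,5,6,7} D(Z)={1,2,6,7}: W {1,2,5,6,7}->{1,2,5,6}; Z {1,2,6,7}->{2,6,7}
Constraint 2 (W + Z = V) on D(W)={1,2,5,6} D(Z)={2,6,7} D(V)={2,3,4,5,6}: W {1,2,5,6}->{1,2}; Z {2,6,7}->{2}; V {2,3,4,5,6}->{3,4}
So after constraint 2: D(Z)={2}, size = 1

Answer: 1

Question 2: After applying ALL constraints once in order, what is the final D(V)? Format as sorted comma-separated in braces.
Constraint 1 (W < Z) on D(W)={1,2,5,6,7} D(Z)={1,2,6,7}: W {1,2,5,6,7}->{1,2,5,6}; Z {1,2,6,7}->{2,6,7}
Constraint 2 (W + Z = V) on D(W)={1,2,5,6} D(Z)={2,6,7} D(V)={2,3,4,5,6}: W {1,2,5,6}->{1,2}; Z {2,6,7}->{2}; V {2,3,4,5,6}->{3,4}
Constraint 3 (Z < W) on D(Z)={2} D(W)={1,2}: Z {2}->{}; W {1,2}->{}
So after all 3 constraints: D(V) = {3,4}

Answer: {3,4}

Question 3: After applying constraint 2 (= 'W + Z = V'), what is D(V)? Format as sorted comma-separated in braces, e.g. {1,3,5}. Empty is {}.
Answer: {3,4}

Derivation:
Constraint 1 (W < Z) on D(W)={1,2,5,6,7} D(Z)={1,2,6,7}: W {1,2,5,6,7}->{1,2,5,6}; Z {1,2,6,7}->{2,6,7}
Constraint 2 (W + Z = V) on D(W)={1,2,5,6} D(Z)={2,6,7} D(V)={2,3,4,5,6}: W {1,2,5,6}->{1,2}; Z {2,6,7}->{2}; V {2,3,4,5,6}->{3,4}
So after constraint 2: D(V) = {3,4}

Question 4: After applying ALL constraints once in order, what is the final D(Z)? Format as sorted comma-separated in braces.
Constraint 1 (W < Z) on D(W)={1,2,5,6,7} D(Z)={1,2,6,7}: W {1,2,5,6,7}->{1,2,5,6}; Z {1,2,6,7}->{2,6,7}
Constraint 2 (W + Z = V) on D(W)={1,2,5,6} D(Z)={2,6,7} D(V)={2,3,4,5,6}: W {1,2,5,6}->{1,2}; Z {2,6,7}->{2}; V {2,3,4,5,6}->{3,4}
Constraint 3 (Z < W) on D(Z)={2} D(W)={1,2}: Z {2}->{}; W {1,2}->{}
So after all 3 constraints: D(Z) = {}

Answer: {}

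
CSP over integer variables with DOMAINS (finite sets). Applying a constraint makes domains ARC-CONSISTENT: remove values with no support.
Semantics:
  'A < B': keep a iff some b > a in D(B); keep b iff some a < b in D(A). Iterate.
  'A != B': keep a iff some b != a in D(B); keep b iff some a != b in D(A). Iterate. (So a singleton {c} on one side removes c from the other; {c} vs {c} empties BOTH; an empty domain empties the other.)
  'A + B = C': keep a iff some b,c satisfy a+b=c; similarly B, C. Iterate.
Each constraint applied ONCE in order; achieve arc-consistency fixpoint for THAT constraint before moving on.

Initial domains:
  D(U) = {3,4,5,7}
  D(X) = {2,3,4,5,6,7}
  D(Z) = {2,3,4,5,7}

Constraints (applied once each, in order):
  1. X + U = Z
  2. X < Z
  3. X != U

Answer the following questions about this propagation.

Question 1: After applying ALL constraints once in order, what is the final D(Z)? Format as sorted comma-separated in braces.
Constraint 1 (X + U = Z) on D(X)={2,3,4,5,6,7} D(U)={3,4,5,7} D(Z)={2,3,4,5,7}: X {2,3,4,5,6,7}->{2,3,4}; U {3,4,5,7}->{3,4,5}; Z {2,3,4,5,7}->{5,7}
Constraint 2 (X < Z) on D(X)={2,3,4} D(Z)={5,7}: no change
Constraint 3 (X != U) on D(X)={2,3,4} D(U)={3,4,5}: no change
So after all 3 constraints: D(Z) = {5,7}

Answer: {5,7}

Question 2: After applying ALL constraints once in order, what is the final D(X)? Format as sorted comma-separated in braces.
Answer: {2,3,4}

Derivation:
Constraint 1 (X + U = Z) on D(X)={2,3,4,5,6,7} D(U)={3,4,5,7} D(Z)={2,3,4,5,7}: X {2,3,4,5,6,7}->{2,3,4}; U {3,4,5,7}->{3,4,5}; Z {2,3,4,5,7}->{5,7}
Constraint 2 (X < Z) on D(X)={2,3,4} D(Z)={5,7}: no change
Constraint 3 (X != U) on D(X)={2,3,4} D(U)={3,4,5}: no change
So after all 3 constraints: D(X) = {2,3,4}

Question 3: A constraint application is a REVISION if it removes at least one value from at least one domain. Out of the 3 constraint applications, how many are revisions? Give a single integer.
Constraint 1 (X + U = Z) on D(X)={2,3,4,5,6,7} D(U)={3,4,5,7} D(Z)={2,3,4,5,7}: X {2,3,4,5,6,7}->{2,3,4}; U {3,4,5,7}->{3,4,5}; Z {2,3,4,5,7}->{5,7} => REVISION
Constraint 2 (X < Z) on D(X)={2,3,4} D(Z)={5,7}: no change => not a revision
Constraint 3 (X != U) on D(X)={2,3,4} D(U)={3,4,5}: no change => not a revision
Total revisions = 1

Answer: 1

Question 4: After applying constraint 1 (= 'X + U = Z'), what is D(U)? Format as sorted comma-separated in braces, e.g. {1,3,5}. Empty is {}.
Answer: {3,4,5}

Derivation:
Constraint 1 (X + U = Z) on D(X)={2,3,4,5,6,7} D(U)={3,4,5,7} D(Z)={2,3,4,5,7}: X {2,3,4,5,6,7}->{2,3,4}; U {3,4,5,7}->{3,4,5}; Z {2,3,4,5,7}->{5,7}
So after constraint 1: D(U) = {3,4,5}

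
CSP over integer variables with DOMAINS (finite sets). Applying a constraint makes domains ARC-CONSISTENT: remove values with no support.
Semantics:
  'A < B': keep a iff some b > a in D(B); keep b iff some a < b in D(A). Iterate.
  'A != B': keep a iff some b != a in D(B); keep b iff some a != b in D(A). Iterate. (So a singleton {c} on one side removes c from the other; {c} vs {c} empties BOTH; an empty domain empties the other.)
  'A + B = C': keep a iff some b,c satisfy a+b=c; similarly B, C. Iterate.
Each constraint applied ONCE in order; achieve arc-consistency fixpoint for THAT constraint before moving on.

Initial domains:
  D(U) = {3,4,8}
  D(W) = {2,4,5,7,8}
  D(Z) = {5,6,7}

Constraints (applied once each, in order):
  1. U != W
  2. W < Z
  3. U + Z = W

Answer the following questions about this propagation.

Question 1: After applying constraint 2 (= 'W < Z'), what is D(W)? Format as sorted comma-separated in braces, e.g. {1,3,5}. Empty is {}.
Answer: {2,4,5}

Derivation:
Constraint 1 (U != W) on D(U)={3,4,8} D(W)={2,4,5,7,8}: no change
Constraint 2 (W < Z) on D(W)={2,4,5,7,8} D(Z)={5,6,7}: W {2,4,5,7,8}->{2,4,5}
So after constraint 2: D(W) = {2,4,5}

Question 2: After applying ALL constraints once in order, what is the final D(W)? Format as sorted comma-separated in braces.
Answer: {}

Derivation:
Constraint 1 (U != W) on D(U)={3,4,8} D(W)={2,4,5,7,8}: no change
Constraint 2 (W < Z) on D(W)={2,4,5,7,8} D(Z)={5,6,7}: W {2,4,5,7,8}->{2,4,5}
Constraint 3 (U + Z = W) on D(U)={3,4,8} D(Z)={5,6,7} D(W)={2,4,5}: U {3,4,8}->{}; Z {5,6,7}->{}; W {2,4,5}->{}
So after all 3 constraints: D(W) = {}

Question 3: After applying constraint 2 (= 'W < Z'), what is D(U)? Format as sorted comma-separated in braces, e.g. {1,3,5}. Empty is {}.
Answer: {3,4,8}

Derivation:
Constraint 1 (U != W) on D(U)={3,4,8} D(W)={2,4,5,7,8}: no change
Constraint 2 (W < Z) on D(W)={2,4,5,7,8} D(Z)={5,6,7}: W {2,4,5,7,8}->{2,4,5}
So after constraint 2: D(U) = {3,4,8}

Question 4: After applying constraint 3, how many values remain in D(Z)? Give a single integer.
Answer: 0

Derivation:
Constraint 1 (U != W) on D(U)={3,4,8} D(W)={2,4,5,7,8}: no change
Constraint 2 (W < Z) on D(W)={2,4,5,7,8} D(Z)={5,6,7}: W {2,4,5,7,8}->{2,4,5}
Constraint 3 (U + Z = W) on D(U)={3,4,8} D(Z)={5,6,7} D(W)={2,4,5}: U {3,4,8}->{}; Z {5,6,7}->{}; W {2,4,5}->{}
So after constraint 3: D(Z)={}, size = 0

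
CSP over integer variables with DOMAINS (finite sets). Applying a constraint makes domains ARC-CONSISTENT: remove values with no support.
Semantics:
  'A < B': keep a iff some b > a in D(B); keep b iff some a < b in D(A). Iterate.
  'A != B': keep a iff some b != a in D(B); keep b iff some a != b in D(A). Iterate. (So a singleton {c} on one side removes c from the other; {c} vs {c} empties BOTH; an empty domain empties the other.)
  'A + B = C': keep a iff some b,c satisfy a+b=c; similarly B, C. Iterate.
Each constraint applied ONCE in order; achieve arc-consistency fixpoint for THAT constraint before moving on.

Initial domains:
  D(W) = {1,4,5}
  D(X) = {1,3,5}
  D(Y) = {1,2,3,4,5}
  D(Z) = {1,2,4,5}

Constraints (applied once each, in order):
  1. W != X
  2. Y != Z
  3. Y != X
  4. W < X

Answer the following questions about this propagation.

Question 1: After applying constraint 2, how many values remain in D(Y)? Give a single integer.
Constraint 1 (W != X) on D(W)={1,4,5} D(X)={1,3,5}: no change
Constraint 2 (Y != Z) on D(Y)={1,2,3,4,5} D(Z)={1,2,4,5}: no change
So after constraint 2: D(Y)={1,2,3,4,5}, size = 5

Answer: 5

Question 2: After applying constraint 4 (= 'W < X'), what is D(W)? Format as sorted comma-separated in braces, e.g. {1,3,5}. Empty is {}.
Answer: {1,4}

Derivation:
Constraint 1 (W != X) on D(W)={1,4,5} D(X)={1,3,5}: no change
Constraint 2 (Y != Z) on D(Y)={1,2,3,4,5} D(Z)={1,2,4,5}: no change
Constraint 3 (Y != X) on D(Y)={1,2,3,4,5} D(X)={1,3,5}: no change
Constraint 4 (W < X) on D(W)={1,4,5} D(X)={1,3,5}: W {1,4,5}->{1,4}; X {1,3,5}->{3,5}
So after constraint 4: D(W) = {1,4}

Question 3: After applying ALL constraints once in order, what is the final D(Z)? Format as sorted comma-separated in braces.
Answer: {1,2,4,5}

Derivation:
Constraint 1 (W != X) on D(W)={1,4,5} D(X)={1,3,5}: no change
Constraint 2 (Y != Z) on D(Y)={1,2,3,4,5} D(Z)={1,2,4,5}: no change
Constraint 3 (Y != X) on D(Y)={1,2,3,4,5} D(X)={1,3,5}: no change
Constraint 4 (W < X) on D(W)={1,4,5} D(X)={1,3,5}: W {1,4,5}->{1,4}; X {1,3,5}->{3,5}
So after all 4 constraints: D(Z) = {1,2,4,5}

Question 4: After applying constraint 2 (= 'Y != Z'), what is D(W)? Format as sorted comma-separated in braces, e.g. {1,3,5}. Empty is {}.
Answer: {1,4,5}

Derivation:
Constraint 1 (W != X) on D(W)={1,4,5} D(X)={1,3,5}: no change
Constraint 2 (Y != Z) on D(Y)={1,2,3,4,5} D(Z)={1,2,4,5}: no change
So after constraint 2: D(W) = {1,4,5}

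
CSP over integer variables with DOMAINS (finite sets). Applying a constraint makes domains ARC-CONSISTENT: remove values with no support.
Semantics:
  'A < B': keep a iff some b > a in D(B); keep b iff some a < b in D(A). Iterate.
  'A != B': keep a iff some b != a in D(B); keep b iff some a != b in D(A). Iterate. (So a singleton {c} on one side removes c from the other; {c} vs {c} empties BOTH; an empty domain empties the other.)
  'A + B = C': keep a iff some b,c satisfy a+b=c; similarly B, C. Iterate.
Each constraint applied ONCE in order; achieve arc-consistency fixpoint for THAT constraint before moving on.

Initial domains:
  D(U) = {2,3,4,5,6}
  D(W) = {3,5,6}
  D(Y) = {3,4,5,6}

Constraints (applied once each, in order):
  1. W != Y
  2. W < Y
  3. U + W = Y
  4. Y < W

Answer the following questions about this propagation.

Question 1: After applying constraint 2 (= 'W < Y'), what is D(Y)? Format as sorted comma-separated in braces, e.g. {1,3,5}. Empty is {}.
Answer: {4,5,6}

Derivation:
Constraint 1 (W != Y) on D(W)={3,5,6} D(Y)={3,4,5,6}: no change
Constraint 2 (W < Y) on D(W)={3,5,6} D(Y)={3,4,5,6}: W {3,5,6}->{3,5}; Y {3,4,5,6}->{4,5,6}
So after constraint 2: D(Y) = {4,5,6}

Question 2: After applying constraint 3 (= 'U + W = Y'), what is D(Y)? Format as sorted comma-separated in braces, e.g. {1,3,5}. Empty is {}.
Answer: {5,6}

Derivation:
Constraint 1 (W != Y) on D(W)={3,5,6} D(Y)={3,4,5,6}: no change
Constraint 2 (W < Y) on D(W)={3,5,6} D(Y)={3,4,5,6}: W {3,5,6}->{3,5}; Y {3,4,5,6}->{4,5,6}
Constraint 3 (U + W = Y) on D(U)={2,3,4,5,6} D(W)={3,5} D(Y)={4,5,6}: U {2,3,4,5,6}->{2,3}; W {3,5}->{3}; Y {4,5,6}->{5,6}
So after constraint 3: D(Y) = {5,6}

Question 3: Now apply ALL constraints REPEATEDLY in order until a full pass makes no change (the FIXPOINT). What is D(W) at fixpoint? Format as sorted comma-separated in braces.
Answer: {}

Derivation:
pass 0 (initial): D(W)={3,5,6}
pass 1: U {2,3,4,5,6}->{2,3}; W {3,5,6}->{}; Y {3,4,5,6}->{}
pass 2: U {2,3}->{}
pass 3: no change
Fixpoint after 3 passes: D(W) = {}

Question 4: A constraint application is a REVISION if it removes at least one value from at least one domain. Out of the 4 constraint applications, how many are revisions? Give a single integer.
Constraint 1 (W != Y) on D(W)={3,5,6} D(Y)={3,4,5,6}: no change => not a revision
Constraint 2 (W < Y) on D(W)={3,5,6} D(Y)={3,4,5,6}: W {3,5,6}->{3,5}; Y {3,4,5,6}->{4,5,6} => REVISION
Constraint 3 (U + W = Y) on D(U)={2,3,4,5,6} D(W)={3,5} D(Y)={4,5,6}: U {2,3,4,5,6}->{2,3}; W {3,5}->{3}; Y {4,5,6}->{5,6} => REVISION
Constraint 4 (Y < W) on D(Y)={5,6} D(W)={3}: Y {5,6}->{}; W {3}->{} => REVISION
Total revisions = 3

Answer: 3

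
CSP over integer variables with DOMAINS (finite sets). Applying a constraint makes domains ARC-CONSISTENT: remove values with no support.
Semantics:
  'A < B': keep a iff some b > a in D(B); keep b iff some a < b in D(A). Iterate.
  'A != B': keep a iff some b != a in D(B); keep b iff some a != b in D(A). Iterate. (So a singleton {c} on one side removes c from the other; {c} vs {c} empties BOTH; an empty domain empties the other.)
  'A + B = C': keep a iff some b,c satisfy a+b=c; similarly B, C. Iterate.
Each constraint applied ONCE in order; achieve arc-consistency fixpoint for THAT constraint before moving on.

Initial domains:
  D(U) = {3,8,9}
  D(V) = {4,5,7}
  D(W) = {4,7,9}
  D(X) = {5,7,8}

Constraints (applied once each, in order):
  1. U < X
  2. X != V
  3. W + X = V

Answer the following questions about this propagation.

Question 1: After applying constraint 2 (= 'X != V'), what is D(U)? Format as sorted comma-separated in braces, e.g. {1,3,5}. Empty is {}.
Constraint 1 (U < X) on D(U)={3,8,9} D(X)={5,7,8}: U {3,8,9}->{3}
Constraint 2 (X != V) on D(X)={5,7,8} D(V)={4,5,7}: no change
So after constraint 2: D(U) = {3}

Answer: {3}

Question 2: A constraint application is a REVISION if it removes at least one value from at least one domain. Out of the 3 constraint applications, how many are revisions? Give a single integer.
Answer: 2

Derivation:
Constraint 1 (U < X) on D(U)={3,8,9} D(X)={5,7,8}: U {3,8,9}->{3} => REVISION
Constraint 2 (X != V) on D(X)={5,7,8} D(V)={4,5,7}: no change => not a revision
Constraint 3 (W + X = V) on D(W)={4,7,9} D(X)={5,7,8} D(V)={4,5,7}: W {4,7,9}->{}; X {5,7,8}->{}; V {4,5,7}->{} => REVISION
Total revisions = 2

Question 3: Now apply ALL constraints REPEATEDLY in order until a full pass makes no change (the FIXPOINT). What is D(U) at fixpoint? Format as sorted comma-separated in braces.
Answer: {}

Derivation:
pass 0 (initial): D(U)={3,8,9}
pass 1: U {3,8,9}->{3}; V {4,5,7}->{}; W {4,7,9}->{}; X {5,7,8}->{}
pass 2: U {3}->{}
pass 3: no change
Fixpoint after 3 passes: D(U) = {}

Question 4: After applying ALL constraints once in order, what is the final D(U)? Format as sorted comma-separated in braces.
Constraint 1 (U < X) on D(U)={3,8,9} D(X)={5,7,8}: U {3,8,9}->{3}
Constraint 2 (X != V) on D(X)={5,7,8} D(V)={4,5,7}: no change
Constraint 3 (W + X = V) on D(W)={4,7,9} D(X)={5,7,8} D(V)={4,5,7}: W {4,7,9}->{}; X {5,7,8}->{}; V {4,5,7}->{}
So after all 3 constraints: D(U) = {3}

Answer: {3}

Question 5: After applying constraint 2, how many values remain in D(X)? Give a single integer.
Answer: 3

Derivation:
Constraint 1 (U < X) on D(U)={3,8,9} D(X)={5,7,8}: U {3,8,9}->{3}
Constraint 2 (X != V) on D(X)={5,7,8} D(V)={4,5,7}: no change
So after constraint 2: D(X)={5,7,8}, size = 3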